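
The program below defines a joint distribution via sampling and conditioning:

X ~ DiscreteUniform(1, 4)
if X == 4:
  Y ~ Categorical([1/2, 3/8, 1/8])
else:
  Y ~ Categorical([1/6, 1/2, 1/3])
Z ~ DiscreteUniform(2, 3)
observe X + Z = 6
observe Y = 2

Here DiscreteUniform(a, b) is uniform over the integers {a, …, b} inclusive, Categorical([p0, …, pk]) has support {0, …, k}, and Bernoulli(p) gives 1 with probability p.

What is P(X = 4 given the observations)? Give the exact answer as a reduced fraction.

P(X = 4 | obs) = 3/11

Enumerate traces; 2 have nonzero weight after conditioning:
  (X=3, Y=2, Z=3) weight 1/24
  (X=4, Y=2, Z=2) weight 1/64
Group by X:
  weight(X=3) = 1/24
  weight(X=4) = 1/64
Total weight = 1/24 + 1/64 = 11/192
P(X=3 | obs) = 1/24 / 11/192 = 8/11
P(X=4 | obs) = 1/64 / 11/192 = 3/11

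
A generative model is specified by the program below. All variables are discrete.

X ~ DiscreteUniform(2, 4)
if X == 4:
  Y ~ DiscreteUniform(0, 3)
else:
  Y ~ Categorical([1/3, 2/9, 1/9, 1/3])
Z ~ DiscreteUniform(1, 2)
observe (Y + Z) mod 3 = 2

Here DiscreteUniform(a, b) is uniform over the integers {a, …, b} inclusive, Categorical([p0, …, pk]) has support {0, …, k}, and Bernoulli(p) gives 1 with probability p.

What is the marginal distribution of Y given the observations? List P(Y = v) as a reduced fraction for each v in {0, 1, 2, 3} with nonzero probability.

Enumerate traces; 9 have nonzero weight after conditioning:
  (X=2, Y=0, Z=2) weight 1/18
  (X=2, Y=1, Z=1) weight 1/27
  (X=2, Y=3, Z=2) weight 1/18
  (X=3, Y=0, Z=2) weight 1/18
  (X=3, Y=1, Z=1) weight 1/27
  (X=3, Y=3, Z=2) weight 1/18
  (X=4, Y=0, Z=2) weight 1/24
  (X=4, Y=1, Z=1) weight 1/24
  … 1 more
Group by Y:
  weight(Y=0) = 11/72
  weight(Y=1) = 25/216
  weight(Y=3) = 11/72
Total weight = 11/72 + 25/216 + 11/72 = 91/216
P(Y=0 | obs) = 11/72 / 91/216 = 33/91
P(Y=1 | obs) = 25/216 / 91/216 = 25/91
P(Y=3 | obs) = 11/72 / 91/216 = 33/91

P(Y=0) = 33/91, P(Y=1) = 25/91, P(Y=3) = 33/91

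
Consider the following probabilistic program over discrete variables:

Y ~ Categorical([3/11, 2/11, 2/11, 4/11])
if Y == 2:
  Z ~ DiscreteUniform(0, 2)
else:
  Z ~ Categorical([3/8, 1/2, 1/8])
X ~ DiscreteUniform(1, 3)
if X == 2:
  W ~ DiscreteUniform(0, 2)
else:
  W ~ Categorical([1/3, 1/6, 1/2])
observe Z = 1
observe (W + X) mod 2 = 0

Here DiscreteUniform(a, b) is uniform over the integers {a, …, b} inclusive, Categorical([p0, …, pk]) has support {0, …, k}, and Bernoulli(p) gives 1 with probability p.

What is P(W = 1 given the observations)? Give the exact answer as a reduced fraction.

P(W = 1 | obs) = 1/3

Enumerate traces; 16 have nonzero weight after conditioning:
  (Y=0, Z=1, X=1, W=1) weight 1/132
  (Y=0, Z=1, X=2, W=0) weight 1/66
  (Y=0, Z=1, X=2, W=2) weight 1/66
  (Y=0, Z=1, X=3, W=1) weight 1/132
  (Y=1, Z=1, X=1, W=1) weight 1/198
  (Y=1, Z=1, X=2, W=0) weight 1/99
  (Y=1, Z=1, X=2, W=2) weight 1/99
  (Y=1, Z=1, X=3, W=1) weight 1/198
  … 8 more
Group by W:
  weight(W=0) = 31/594
  weight(W=1) = 31/594
  weight(W=2) = 31/594
Total weight = 31/594 + 31/594 + 31/594 = 31/198
P(W=0 | obs) = 31/594 / 31/198 = 1/3
P(W=1 | obs) = 31/594 / 31/198 = 1/3
P(W=2 | obs) = 31/594 / 31/198 = 1/3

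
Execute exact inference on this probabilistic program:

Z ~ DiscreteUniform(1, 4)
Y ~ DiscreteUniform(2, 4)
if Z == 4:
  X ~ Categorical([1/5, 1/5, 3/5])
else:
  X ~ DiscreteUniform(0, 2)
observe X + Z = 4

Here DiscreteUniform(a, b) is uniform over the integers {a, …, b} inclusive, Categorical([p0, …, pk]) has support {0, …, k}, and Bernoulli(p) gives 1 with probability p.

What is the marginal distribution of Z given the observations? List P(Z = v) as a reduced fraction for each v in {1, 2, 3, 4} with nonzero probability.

Enumerate traces; 9 have nonzero weight after conditioning:
  (Z=2, Y=2, X=2) weight 1/36
  (Z=2, Y=3, X=2) weight 1/36
  (Z=2, Y=4, X=2) weight 1/36
  (Z=3, Y=2, X=1) weight 1/36
  (Z=3, Y=3, X=1) weight 1/36
  (Z=3, Y=4, X=1) weight 1/36
  (Z=4, Y=2, X=0) weight 1/60
  (Z=4, Y=3, X=0) weight 1/60
  … 1 more
Group by Z:
  weight(Z=2) = 1/12
  weight(Z=3) = 1/12
  weight(Z=4) = 1/20
Total weight = 1/12 + 1/12 + 1/20 = 13/60
P(Z=2 | obs) = 1/12 / 13/60 = 5/13
P(Z=3 | obs) = 1/12 / 13/60 = 5/13
P(Z=4 | obs) = 1/20 / 13/60 = 3/13

P(Z=2) = 5/13, P(Z=3) = 5/13, P(Z=4) = 3/13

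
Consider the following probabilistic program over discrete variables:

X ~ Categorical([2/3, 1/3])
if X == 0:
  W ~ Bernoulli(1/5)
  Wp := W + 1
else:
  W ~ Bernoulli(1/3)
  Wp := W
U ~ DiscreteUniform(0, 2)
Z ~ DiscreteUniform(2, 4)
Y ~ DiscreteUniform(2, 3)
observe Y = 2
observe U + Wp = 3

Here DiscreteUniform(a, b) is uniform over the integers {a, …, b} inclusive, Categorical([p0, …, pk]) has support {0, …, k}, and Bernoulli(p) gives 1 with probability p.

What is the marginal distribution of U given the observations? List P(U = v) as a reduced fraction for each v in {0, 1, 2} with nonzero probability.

Enumerate traces; 9 have nonzero weight after conditioning:
  (X=0, W=0, U=2, Z=2, Y=2) weight 4/135
  (X=0, W=0, U=2, Z=3, Y=2) weight 4/135
  (X=0, W=0, U=2, Z=4, Y=2) weight 4/135
  (X=0, W=1, U=1, Z=2, Y=2) weight 1/135
  (X=0, W=1, U=1, Z=3, Y=2) weight 1/135
  (X=0, W=1, U=1, Z=4, Y=2) weight 1/135
  (X=1, W=1, U=2, Z=2, Y=2) weight 1/162
  (X=1, W=1, U=2, Z=3, Y=2) weight 1/162
  … 1 more
Group by U:
  weight(U=1) = 1/45
  weight(U=2) = 29/270
Total weight = 1/45 + 29/270 = 7/54
P(U=1 | obs) = 1/45 / 7/54 = 6/35
P(U=2 | obs) = 29/270 / 7/54 = 29/35

P(U=1) = 6/35, P(U=2) = 29/35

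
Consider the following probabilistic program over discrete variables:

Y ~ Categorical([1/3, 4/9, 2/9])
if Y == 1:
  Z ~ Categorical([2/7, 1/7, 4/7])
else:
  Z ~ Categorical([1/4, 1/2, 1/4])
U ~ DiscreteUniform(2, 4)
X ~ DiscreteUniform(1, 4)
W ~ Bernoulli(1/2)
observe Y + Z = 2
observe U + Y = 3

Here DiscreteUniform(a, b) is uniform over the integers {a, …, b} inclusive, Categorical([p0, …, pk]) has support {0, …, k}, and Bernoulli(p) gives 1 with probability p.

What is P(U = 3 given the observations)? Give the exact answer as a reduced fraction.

P(U = 3 | obs) = 21/37

Enumerate traces; 16 have nonzero weight after conditioning:
  (Y=0, Z=2, U=3, X=1, W=0) weight 1/288
  (Y=0, Z=2, U=3, X=1, W=1) weight 1/288
  (Y=0, Z=2, U=3, X=2, W=0) weight 1/288
  (Y=0, Z=2, U=3, X=2, W=1) weight 1/288
  (Y=0, Z=2, U=3, X=3, W=0) weight 1/288
  (Y=0, Z=2, U=3, X=3, W=1) weight 1/288
  (Y=0, Z=2, U=3, X=4, W=0) weight 1/288
  (Y=0, Z=2, U=3, X=4, W=1) weight 1/288
  (Y=1, Z=1, U=2, X=1, W=0) weight 1/378
  … 7 more
Group by U:
  weight(U=2) = 4/189
  weight(U=3) = 1/36
Total weight = 4/189 + 1/36 = 37/756
P(U=2 | obs) = 4/189 / 37/756 = 16/37
P(U=3 | obs) = 1/36 / 37/756 = 21/37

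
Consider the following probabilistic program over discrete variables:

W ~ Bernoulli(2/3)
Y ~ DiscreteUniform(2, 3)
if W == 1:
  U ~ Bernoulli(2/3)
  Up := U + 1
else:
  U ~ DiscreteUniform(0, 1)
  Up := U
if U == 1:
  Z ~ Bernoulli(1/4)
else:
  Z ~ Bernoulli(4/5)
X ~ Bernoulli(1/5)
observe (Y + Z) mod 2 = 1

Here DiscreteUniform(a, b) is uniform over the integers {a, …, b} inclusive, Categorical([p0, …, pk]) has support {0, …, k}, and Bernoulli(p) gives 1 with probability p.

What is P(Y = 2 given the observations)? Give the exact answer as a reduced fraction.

P(Y = 2 | obs) = 167/360

Enumerate traces; 16 have nonzero weight after conditioning:
  (W=0, Y=2, U=0, Z=1, X=0) weight 4/75
  (W=0, Y=2, U=0, Z=1, X=1) weight 1/75
  (W=0, Y=2, U=1, Z=1, X=0) weight 1/60
  (W=0, Y=2, U=1, Z=1, X=1) weight 1/240
  (W=0, Y=3, U=0, Z=0, X=0) weight 1/75
  (W=0, Y=3, U=0, Z=0, X=1) weight 1/300
  (W=0, Y=3, U=1, Z=0, X=0) weight 1/20
  (W=0, Y=3, U=1, Z=0, X=1) weight 1/80
  … 8 more
Group by Y:
  weight(Y=2) = 167/720
  weight(Y=3) = 193/720
Total weight = 167/720 + 193/720 = 1/2
P(Y=2 | obs) = 167/720 / 1/2 = 167/360
P(Y=3 | obs) = 193/720 / 1/2 = 193/360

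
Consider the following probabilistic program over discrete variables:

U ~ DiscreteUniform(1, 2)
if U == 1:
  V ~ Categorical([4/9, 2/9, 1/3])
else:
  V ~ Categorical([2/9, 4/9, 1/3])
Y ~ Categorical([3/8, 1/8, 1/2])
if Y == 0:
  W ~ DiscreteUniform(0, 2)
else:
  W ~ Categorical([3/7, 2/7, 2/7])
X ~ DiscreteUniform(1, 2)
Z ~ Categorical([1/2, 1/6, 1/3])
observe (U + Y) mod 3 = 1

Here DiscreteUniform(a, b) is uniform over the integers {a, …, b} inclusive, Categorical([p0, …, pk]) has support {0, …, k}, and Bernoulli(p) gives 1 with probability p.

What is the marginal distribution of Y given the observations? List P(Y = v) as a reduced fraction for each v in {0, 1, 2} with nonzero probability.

Enumerate traces; 108 have nonzero weight after conditioning:
  (U=1, V=0, Y=0, W=0, X=1, Z=0) weight 1/144
  (U=1, V=0, Y=0, W=0, X=1, Z=1) weight 1/432
  (U=1, V=0, Y=0, W=0, X=1, Z=2) weight 1/216
  (U=1, V=0, Y=0, W=0, X=2, Z=0) weight 1/144
  (U=1, V=0, Y=0, W=0, X=2, Z=1) weight 1/432
  (U=1, V=0, Y=0, W=0, X=2, Z=2) weight 1/216
  (U=1, V=0, Y=0, W=1, X=1, Z=0) weight 1/144
  (U=1, V=0, Y=0, W=1, X=1, Z=1) weight 1/432
  (U=2, V=0, Y=2, W=0, X=1, Z=0) weight 1/168
  … 99 more
Group by Y:
  weight(Y=0) = 3/16
  weight(Y=2) = 1/4
Total weight = 3/16 + 1/4 = 7/16
P(Y=0 | obs) = 3/16 / 7/16 = 3/7
P(Y=2 | obs) = 1/4 / 7/16 = 4/7

P(Y=0) = 3/7, P(Y=2) = 4/7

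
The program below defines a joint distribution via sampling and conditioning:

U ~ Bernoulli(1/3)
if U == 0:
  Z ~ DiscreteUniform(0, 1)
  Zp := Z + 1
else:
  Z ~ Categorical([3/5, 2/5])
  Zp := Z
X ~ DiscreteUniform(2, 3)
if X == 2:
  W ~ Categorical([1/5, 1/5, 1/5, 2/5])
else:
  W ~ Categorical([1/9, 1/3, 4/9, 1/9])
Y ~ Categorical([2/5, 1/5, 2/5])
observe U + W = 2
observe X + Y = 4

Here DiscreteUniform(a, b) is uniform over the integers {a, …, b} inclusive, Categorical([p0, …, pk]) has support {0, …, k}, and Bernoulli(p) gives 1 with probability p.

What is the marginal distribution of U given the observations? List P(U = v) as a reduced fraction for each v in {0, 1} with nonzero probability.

P(U=0) = 76/109, P(U=1) = 33/109

Enumerate traces; 8 have nonzero weight after conditioning:
  (U=0, Z=0, X=2, W=2, Y=2) weight 1/75
  (U=0, Z=0, X=3, W=2, Y=1) weight 2/135
  (U=0, Z=1, X=2, W=2, Y=2) weight 1/75
  (U=0, Z=1, X=3, W=2, Y=1) weight 2/135
  (U=1, Z=0, X=2, W=1, Y=2) weight 1/125
  (U=1, Z=0, X=3, W=1, Y=1) weight 1/150
  (U=1, Z=1, X=2, W=1, Y=2) weight 2/375
  (U=1, Z=1, X=3, W=1, Y=1) weight 1/225
Group by U:
  weight(U=0) = 38/675
  weight(U=1) = 11/450
Total weight = 38/675 + 11/450 = 109/1350
P(U=0 | obs) = 38/675 / 109/1350 = 76/109
P(U=1 | obs) = 11/450 / 109/1350 = 33/109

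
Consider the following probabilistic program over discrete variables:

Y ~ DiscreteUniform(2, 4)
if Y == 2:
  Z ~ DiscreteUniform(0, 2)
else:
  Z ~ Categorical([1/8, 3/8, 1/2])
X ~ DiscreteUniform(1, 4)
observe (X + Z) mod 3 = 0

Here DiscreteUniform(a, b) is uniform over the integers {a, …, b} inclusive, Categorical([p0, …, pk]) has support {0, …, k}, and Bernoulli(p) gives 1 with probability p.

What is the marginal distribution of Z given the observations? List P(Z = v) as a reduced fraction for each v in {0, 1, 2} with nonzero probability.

P(Z=0) = 7/52, P(Z=1) = 1/4, P(Z=2) = 8/13

Enumerate traces; 12 have nonzero weight after conditioning:
  (Y=2, Z=0, X=3) weight 1/36
  (Y=2, Z=1, X=2) weight 1/36
  (Y=2, Z=2, X=1) weight 1/36
  (Y=2, Z=2, X=4) weight 1/36
  (Y=3, Z=0, X=3) weight 1/96
  (Y=3, Z=1, X=2) weight 1/32
  (Y=3, Z=2, X=1) weight 1/24
  (Y=3, Z=2, X=4) weight 1/24
  … 4 more
Group by Z:
  weight(Z=0) = 7/144
  weight(Z=1) = 13/144
  weight(Z=2) = 2/9
Total weight = 7/144 + 13/144 + 2/9 = 13/36
P(Z=0 | obs) = 7/144 / 13/36 = 7/52
P(Z=1 | obs) = 13/144 / 13/36 = 1/4
P(Z=2 | obs) = 2/9 / 13/36 = 8/13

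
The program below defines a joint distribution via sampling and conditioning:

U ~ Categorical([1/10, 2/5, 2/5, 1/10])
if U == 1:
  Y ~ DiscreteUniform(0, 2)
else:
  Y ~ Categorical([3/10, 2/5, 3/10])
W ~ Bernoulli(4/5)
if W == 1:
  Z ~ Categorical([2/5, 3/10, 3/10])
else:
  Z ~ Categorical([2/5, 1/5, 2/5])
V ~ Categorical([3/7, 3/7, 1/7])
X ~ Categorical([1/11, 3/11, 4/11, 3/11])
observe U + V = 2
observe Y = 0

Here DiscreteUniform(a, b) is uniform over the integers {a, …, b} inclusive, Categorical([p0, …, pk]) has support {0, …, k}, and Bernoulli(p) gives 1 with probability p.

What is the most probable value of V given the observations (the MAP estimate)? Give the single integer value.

Enumerate traces; 72 have nonzero weight after conditioning:
  (U=0, Y=0, W=0, Z=0, V=2, X=0) weight 3/96250
  (U=0, Y=0, W=0, Z=0, V=2, X=1) weight 9/96250
  (U=0, Y=0, W=0, Z=0, V=2, X=2) weight 6/48125
  (U=0, Y=0, W=0, Z=0, V=2, X=3) weight 9/96250
  (U=0, Y=0, W=0, Z=1, V=2, X=0) weight 3/192500
  (U=0, Y=0, W=0, Z=1, V=2, X=1) weight 9/192500
  (U=0, Y=0, W=0, Z=1, V=2, X=2) weight 3/48125
  (U=0, Y=0, W=0, Z=1, V=2, X=3) weight 9/192500
  (U=1, Y=0, W=0, Z=0, V=1, X=0) weight 4/9625
  (U=2, Y=0, W=0, Z=0, V=0, X=0) weight 18/48125
  … 62 more
Group by V:
  weight(V=0) = 9/175
  weight(V=1) = 2/35
  weight(V=2) = 3/700
Total weight = 9/175 + 2/35 + 3/700 = 79/700
P(V=0 | obs) = 9/175 / 79/700 = 36/79
P(V=1 | obs) = 2/35 / 79/700 = 40/79
P(V=2 | obs) = 3/700 / 79/700 = 3/79
argmax = 1

argmax_v P(V = v | obs) = 1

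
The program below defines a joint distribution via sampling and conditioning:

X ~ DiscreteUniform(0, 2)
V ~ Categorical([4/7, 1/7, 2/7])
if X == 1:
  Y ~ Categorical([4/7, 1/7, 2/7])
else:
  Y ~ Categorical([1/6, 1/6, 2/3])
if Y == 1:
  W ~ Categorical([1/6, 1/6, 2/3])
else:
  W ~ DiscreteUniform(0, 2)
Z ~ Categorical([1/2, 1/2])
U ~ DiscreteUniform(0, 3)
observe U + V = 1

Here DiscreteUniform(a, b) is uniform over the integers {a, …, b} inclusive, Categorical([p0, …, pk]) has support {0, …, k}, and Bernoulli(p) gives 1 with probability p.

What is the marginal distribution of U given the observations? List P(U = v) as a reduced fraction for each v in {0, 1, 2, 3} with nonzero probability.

Enumerate traces; 108 have nonzero weight after conditioning:
  (X=0, V=0, Y=0, W=0, Z=0, U=1) weight 1/756
  (X=0, V=0, Y=0, W=0, Z=1, U=1) weight 1/756
  (X=0, V=0, Y=0, W=1, Z=0, U=1) weight 1/756
  (X=0, V=0, Y=0, W=1, Z=1, U=1) weight 1/756
  (X=0, V=0, Y=0, W=2, Z=0, U=1) weight 1/756
  (X=0, V=0, Y=0, W=2, Z=1, U=1) weight 1/756
  (X=0, V=0, Y=1, W=0, Z=0, U=1) weight 1/1512
  (X=0, V=0, Y=1, W=0, Z=1, U=1) weight 1/1512
  (X=0, V=1, Y=0, W=0, Z=0, U=0) weight 1/3024
  … 99 more
Group by U:
  weight(U=0) = 1/28
  weight(U=1) = 1/7
Total weight = 1/28 + 1/7 = 5/28
P(U=0 | obs) = 1/28 / 5/28 = 1/5
P(U=1 | obs) = 1/7 / 5/28 = 4/5

P(U=0) = 1/5, P(U=1) = 4/5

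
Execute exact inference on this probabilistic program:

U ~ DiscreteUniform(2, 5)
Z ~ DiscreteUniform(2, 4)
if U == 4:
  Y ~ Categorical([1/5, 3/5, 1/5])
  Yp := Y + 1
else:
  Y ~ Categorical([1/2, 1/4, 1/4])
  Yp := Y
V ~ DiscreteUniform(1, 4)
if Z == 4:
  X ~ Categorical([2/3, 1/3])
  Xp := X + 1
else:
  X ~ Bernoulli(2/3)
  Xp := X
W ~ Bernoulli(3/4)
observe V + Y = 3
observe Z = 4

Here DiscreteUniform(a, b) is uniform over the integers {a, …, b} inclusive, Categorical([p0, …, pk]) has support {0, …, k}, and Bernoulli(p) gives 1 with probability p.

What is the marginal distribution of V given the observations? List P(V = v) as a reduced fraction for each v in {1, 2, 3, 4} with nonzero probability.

Enumerate traces; 48 have nonzero weight after conditioning:
  (U=2, Z=4, Y=0, V=3, X=0, W=0) weight 1/576
  (U=2, Z=4, Y=0, V=3, X=0, W=1) weight 1/192
  (U=2, Z=4, Y=0, V=3, X=1, W=0) weight 1/1152
  (U=2, Z=4, Y=0, V=3, X=1, W=1) weight 1/384
  (U=2, Z=4, Y=1, V=2, X=0, W=0) weight 1/1152
  (U=2, Z=4, Y=1, V=2, X=0, W=1) weight 1/384
  (U=2, Z=4, Y=1, V=2, X=1, W=0) weight 1/2304
  (U=2, Z=4, Y=1, V=2, X=1, W=1) weight 1/768
  (U=2, Z=4, Y=2, V=1, X=0, W=0) weight 1/1152
  … 39 more
Group by V:
  weight(V=1) = 19/960
  weight(V=2) = 9/320
  weight(V=3) = 17/480
Total weight = 19/960 + 9/320 + 17/480 = 1/12
P(V=1 | obs) = 19/960 / 1/12 = 19/80
P(V=2 | obs) = 9/320 / 1/12 = 27/80
P(V=3 | obs) = 17/480 / 1/12 = 17/40

P(V=1) = 19/80, P(V=2) = 27/80, P(V=3) = 17/40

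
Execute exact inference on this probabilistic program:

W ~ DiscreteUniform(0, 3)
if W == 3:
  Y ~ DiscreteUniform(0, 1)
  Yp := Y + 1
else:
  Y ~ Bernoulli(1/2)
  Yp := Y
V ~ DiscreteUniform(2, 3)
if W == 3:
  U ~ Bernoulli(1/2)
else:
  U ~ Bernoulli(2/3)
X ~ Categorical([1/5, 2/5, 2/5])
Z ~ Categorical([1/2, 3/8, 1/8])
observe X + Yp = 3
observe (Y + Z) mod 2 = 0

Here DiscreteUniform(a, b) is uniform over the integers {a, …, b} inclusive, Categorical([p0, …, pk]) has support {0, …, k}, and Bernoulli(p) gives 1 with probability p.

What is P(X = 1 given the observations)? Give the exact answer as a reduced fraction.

P(X = 1 | obs) = 3/17

Enumerate traces; 24 have nonzero weight after conditioning:
  (W=0, Y=1, V=2, U=0, X=2, Z=1) weight 1/320
  (W=0, Y=1, V=2, U=1, X=2, Z=1) weight 1/160
  (W=0, Y=1, V=3, U=0, X=2, Z=1) weight 1/320
  (W=0, Y=1, V=3, U=1, X=2, Z=1) weight 1/160
  (W=1, Y=1, V=2, U=0, X=2, Z=1) weight 1/320
  (W=1, Y=1, V=2, U=1, X=2, Z=1) weight 1/160
  (W=1, Y=1, V=3, U=0, X=2, Z=1) weight 1/320
  (W=1, Y=1, V=3, U=1, X=2, Z=1) weight 1/160
  (W=3, Y=1, V=2, U=0, X=1, Z=1) weight 3/640
  … 15 more
Group by X:
  weight(X=1) = 3/160
  weight(X=2) = 7/80
Total weight = 3/160 + 7/80 = 17/160
P(X=1 | obs) = 3/160 / 17/160 = 3/17
P(X=2 | obs) = 7/80 / 17/160 = 14/17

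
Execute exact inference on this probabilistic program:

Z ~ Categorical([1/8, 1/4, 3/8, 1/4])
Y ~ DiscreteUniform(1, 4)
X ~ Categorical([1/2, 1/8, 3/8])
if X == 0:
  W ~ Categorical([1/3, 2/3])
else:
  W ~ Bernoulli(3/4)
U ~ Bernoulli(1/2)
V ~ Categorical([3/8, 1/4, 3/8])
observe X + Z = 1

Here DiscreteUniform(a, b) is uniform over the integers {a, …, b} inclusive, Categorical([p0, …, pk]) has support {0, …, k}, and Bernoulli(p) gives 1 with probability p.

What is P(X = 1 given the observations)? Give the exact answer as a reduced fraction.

Enumerate traces; 96 have nonzero weight after conditioning:
  (Z=0, Y=1, X=1, W=0, U=0, V=0) weight 3/16384
  (Z=0, Y=1, X=1, W=0, U=0, V=1) weight 1/8192
  (Z=0, Y=1, X=1, W=0, U=0, V=2) weight 3/16384
  (Z=0, Y=1, X=1, W=0, U=1, V=0) weight 3/16384
  (Z=0, Y=1, X=1, W=0, U=1, V=1) weight 1/8192
  (Z=0, Y=1, X=1, W=0, U=1, V=2) weight 3/16384
  (Z=0, Y=1, X=1, W=1, U=0, V=0) weight 9/16384
  (Z=0, Y=1, X=1, W=1, U=0, V=1) weight 3/8192
  (Z=1, Y=1, X=0, W=0, U=0, V=0) weight 1/512
  … 87 more
Group by X:
  weight(X=0) = 1/8
  weight(X=1) = 1/64
Total weight = 1/8 + 1/64 = 9/64
P(X=0 | obs) = 1/8 / 9/64 = 8/9
P(X=1 | obs) = 1/64 / 9/64 = 1/9

P(X = 1 | obs) = 1/9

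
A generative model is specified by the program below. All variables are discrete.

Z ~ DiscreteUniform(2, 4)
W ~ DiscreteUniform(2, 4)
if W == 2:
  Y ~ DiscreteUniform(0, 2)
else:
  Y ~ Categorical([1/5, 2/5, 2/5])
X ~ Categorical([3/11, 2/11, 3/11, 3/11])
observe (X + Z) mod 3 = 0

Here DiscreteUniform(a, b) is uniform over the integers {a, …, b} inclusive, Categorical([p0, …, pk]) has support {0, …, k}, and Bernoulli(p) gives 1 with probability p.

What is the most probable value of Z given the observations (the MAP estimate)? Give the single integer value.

Enumerate traces; 36 have nonzero weight after conditioning:
  (Z=2, W=2, Y=0, X=1) weight 2/297
  (Z=2, W=2, Y=1, X=1) weight 2/297
  (Z=2, W=2, Y=2, X=1) weight 2/297
  (Z=2, W=3, Y=0, X=1) weight 2/495
  (Z=2, W=3, Y=1, X=1) weight 4/495
  (Z=2, W=3, Y=2, X=1) weight 4/495
  (Z=2, W=4, Y=0, X=1) weight 2/495
  (Z=2, W=4, Y=1, X=1) weight 4/495
  (Z=3, W=2, Y=0, X=0) weight 1/99
  (Z=4, W=2, Y=0, X=2) weight 1/99
  … 26 more
Group by Z:
  weight(Z=2) = 2/33
  weight(Z=3) = 2/11
  weight(Z=4) = 1/11
Total weight = 2/33 + 2/11 + 1/11 = 1/3
P(Z=2 | obs) = 2/33 / 1/3 = 2/11
P(Z=3 | obs) = 2/11 / 1/3 = 6/11
P(Z=4 | obs) = 1/11 / 1/3 = 3/11
argmax = 3

argmax_v P(Z = v | obs) = 3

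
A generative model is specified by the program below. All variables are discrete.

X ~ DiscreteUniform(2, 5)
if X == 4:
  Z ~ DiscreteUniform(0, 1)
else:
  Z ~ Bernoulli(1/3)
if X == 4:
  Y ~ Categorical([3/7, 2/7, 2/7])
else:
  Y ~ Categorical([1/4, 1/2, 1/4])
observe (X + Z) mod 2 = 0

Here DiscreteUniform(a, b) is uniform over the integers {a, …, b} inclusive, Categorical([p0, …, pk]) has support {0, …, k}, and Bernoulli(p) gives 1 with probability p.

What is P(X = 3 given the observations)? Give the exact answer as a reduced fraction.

Enumerate traces; 12 have nonzero weight after conditioning:
  (X=2, Z=0, Y=0) weight 1/24
  (X=2, Z=0, Y=1) weight 1/12
  (X=2, Z=0, Y=2) weight 1/24
  (X=3, Z=1, Y=0) weight 1/48
  (X=3, Z=1, Y=1) weight 1/24
  (X=3, Z=1, Y=2) weight 1/48
  (X=4, Z=0, Y=0) weight 3/56
  (X=4, Z=0, Y=1) weight 1/28
  (X=5, Z=1, Y=0) weight 1/48
  … 3 more
Group by X:
  weight(X=2) = 1/6
  weight(X=3) = 1/12
  weight(X=4) = 1/8
  weight(X=5) = 1/12
Total weight = 1/6 + 1/12 + 1/8 + 1/12 = 11/24
P(X=2 | obs) = 1/6 / 11/24 = 4/11
P(X=3 | obs) = 1/12 / 11/24 = 2/11
P(X=4 | obs) = 1/8 / 11/24 = 3/11
P(X=5 | obs) = 1/12 / 11/24 = 2/11

P(X = 3 | obs) = 2/11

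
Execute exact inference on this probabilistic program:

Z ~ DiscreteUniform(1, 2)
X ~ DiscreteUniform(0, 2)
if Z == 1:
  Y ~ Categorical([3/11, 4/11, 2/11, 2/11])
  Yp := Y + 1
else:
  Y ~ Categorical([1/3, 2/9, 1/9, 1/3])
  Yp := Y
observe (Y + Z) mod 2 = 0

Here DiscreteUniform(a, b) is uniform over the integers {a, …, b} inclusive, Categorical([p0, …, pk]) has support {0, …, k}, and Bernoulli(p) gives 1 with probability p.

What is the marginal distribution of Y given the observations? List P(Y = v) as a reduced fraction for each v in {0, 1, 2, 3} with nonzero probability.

Enumerate traces; 12 have nonzero weight after conditioning:
  (Z=1, X=0, Y=1) weight 2/33
  (Z=1, X=0, Y=3) weight 1/33
  (Z=1, X=1, Y=1) weight 2/33
  (Z=1, X=1, Y=3) weight 1/33
  (Z=1, X=2, Y=1) weight 2/33
  (Z=1, X=2, Y=3) weight 1/33
  (Z=2, X=0, Y=0) weight 1/18
  (Z=2, X=0, Y=2) weight 1/54
  … 4 more
Group by Y:
  weight(Y=0) = 1/6
  weight(Y=1) = 2/11
  weight(Y=2) = 1/18
  weight(Y=3) = 1/11
Total weight = 1/6 + 2/11 + 1/18 + 1/11 = 49/99
P(Y=0 | obs) = 1/6 / 49/99 = 33/98
P(Y=1 | obs) = 2/11 / 49/99 = 18/49
P(Y=2 | obs) = 1/18 / 49/99 = 11/98
P(Y=3 | obs) = 1/11 / 49/99 = 9/49

P(Y=0) = 33/98, P(Y=1) = 18/49, P(Y=2) = 11/98, P(Y=3) = 9/49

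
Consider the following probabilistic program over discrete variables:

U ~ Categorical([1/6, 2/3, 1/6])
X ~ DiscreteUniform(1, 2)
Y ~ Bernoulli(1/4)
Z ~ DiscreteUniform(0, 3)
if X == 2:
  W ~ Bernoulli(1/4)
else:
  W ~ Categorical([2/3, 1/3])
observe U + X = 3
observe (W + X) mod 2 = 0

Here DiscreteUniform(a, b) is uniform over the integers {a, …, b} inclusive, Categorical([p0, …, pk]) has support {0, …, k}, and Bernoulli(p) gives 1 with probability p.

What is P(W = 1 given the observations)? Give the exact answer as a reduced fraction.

P(W = 1 | obs) = 1/10

Enumerate traces; 16 have nonzero weight after conditioning:
  (U=1, X=2, Y=0, Z=0, W=0) weight 3/64
  (U=1, X=2, Y=0, Z=1, W=0) weight 3/64
  (U=1, X=2, Y=0, Z=2, W=0) weight 3/64
  (U=1, X=2, Y=0, Z=3, W=0) weight 3/64
  (U=1, X=2, Y=1, Z=0, W=0) weight 1/64
  (U=1, X=2, Y=1, Z=1, W=0) weight 1/64
  (U=1, X=2, Y=1, Z=2, W=0) weight 1/64
  (U=1, X=2, Y=1, Z=3, W=0) weight 1/64
  (U=2, X=1, Y=0, Z=0, W=1) weight 1/192
  … 7 more
Group by W:
  weight(W=0) = 1/4
  weight(W=1) = 1/36
Total weight = 1/4 + 1/36 = 5/18
P(W=0 | obs) = 1/4 / 5/18 = 9/10
P(W=1 | obs) = 1/36 / 5/18 = 1/10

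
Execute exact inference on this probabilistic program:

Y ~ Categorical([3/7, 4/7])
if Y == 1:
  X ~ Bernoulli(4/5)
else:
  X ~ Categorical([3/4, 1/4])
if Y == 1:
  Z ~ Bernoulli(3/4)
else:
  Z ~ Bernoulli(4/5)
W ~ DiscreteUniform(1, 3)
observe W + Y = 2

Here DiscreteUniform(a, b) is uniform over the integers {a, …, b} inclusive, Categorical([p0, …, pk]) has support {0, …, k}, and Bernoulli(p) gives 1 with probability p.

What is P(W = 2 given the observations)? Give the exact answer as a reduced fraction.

Enumerate traces; 8 have nonzero weight after conditioning:
  (Y=0, X=0, Z=0, W=2) weight 3/140
  (Y=0, X=0, Z=1, W=2) weight 3/35
  (Y=0, X=1, Z=0, W=2) weight 1/140
  (Y=0, X=1, Z=1, W=2) weight 1/35
  (Y=1, X=0, Z=0, W=1) weight 1/105
  (Y=1, X=0, Z=1, W=1) weight 1/35
  (Y=1, X=1, Z=0, W=1) weight 4/105
  (Y=1, X=1, Z=1, W=1) weight 4/35
Group by W:
  weight(W=1) = 4/21
  weight(W=2) = 1/7
Total weight = 4/21 + 1/7 = 1/3
P(W=1 | obs) = 4/21 / 1/3 = 4/7
P(W=2 | obs) = 1/7 / 1/3 = 3/7

P(W = 2 | obs) = 3/7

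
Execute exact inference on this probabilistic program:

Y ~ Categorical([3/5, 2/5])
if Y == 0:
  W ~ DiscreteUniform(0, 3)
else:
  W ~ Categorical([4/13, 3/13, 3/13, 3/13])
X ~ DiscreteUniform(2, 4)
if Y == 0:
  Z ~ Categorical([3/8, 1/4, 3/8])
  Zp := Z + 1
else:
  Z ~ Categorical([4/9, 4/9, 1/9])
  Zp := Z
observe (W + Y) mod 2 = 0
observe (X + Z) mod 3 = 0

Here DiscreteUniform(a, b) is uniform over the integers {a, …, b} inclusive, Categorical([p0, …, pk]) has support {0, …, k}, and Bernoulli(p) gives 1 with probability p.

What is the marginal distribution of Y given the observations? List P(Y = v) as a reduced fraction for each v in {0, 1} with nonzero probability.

Enumerate traces; 12 have nonzero weight after conditioning:
  (Y=0, W=0, X=2, Z=1) weight 1/80
  (Y=0, W=0, X=3, Z=0) weight 3/160
  (Y=0, W=0, X=4, Z=2) weight 3/160
  (Y=0, W=2, X=2, Z=1) weight 1/80
  (Y=0, W=2, X=3, Z=0) weight 3/160
  (Y=0, W=2, X=4, Z=2) weight 3/160
  (Y=1, W=1, X=2, Z=1) weight 8/585
  (Y=1, W=1, X=3, Z=0) weight 8/585
  … 4 more
Group by Y:
  weight(Y=0) = 1/10
  weight(Y=1) = 4/65
Total weight = 1/10 + 4/65 = 21/130
P(Y=0 | obs) = 1/10 / 21/130 = 13/21
P(Y=1 | obs) = 4/65 / 21/130 = 8/21

P(Y=0) = 13/21, P(Y=1) = 8/21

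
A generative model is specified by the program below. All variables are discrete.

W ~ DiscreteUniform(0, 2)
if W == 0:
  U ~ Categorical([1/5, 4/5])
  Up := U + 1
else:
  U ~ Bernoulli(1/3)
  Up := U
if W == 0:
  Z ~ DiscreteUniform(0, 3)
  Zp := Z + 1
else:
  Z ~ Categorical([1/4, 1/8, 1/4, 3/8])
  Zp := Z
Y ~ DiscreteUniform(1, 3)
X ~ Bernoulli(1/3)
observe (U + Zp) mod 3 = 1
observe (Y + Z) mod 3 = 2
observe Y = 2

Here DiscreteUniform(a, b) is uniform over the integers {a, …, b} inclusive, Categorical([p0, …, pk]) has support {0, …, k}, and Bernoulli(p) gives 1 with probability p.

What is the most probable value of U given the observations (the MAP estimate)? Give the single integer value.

Enumerate traces; 12 have nonzero weight after conditioning:
  (W=0, U=0, Z=0, Y=2, X=0) weight 1/270
  (W=0, U=0, Z=0, Y=2, X=1) weight 1/540
  (W=0, U=0, Z=3, Y=2, X=0) weight 1/270
  (W=0, U=0, Z=3, Y=2, X=1) weight 1/540
  (W=1, U=1, Z=0, Y=2, X=0) weight 1/162
  (W=1, U=1, Z=0, Y=2, X=1) weight 1/324
  (W=1, U=1, Z=3, Y=2, X=0) weight 1/108
  (W=1, U=1, Z=3, Y=2, X=1) weight 1/216
  … 4 more
Group by U:
  weight(U=0) = 1/90
  weight(U=1) = 5/108
Total weight = 1/90 + 5/108 = 31/540
P(U=0 | obs) = 1/90 / 31/540 = 6/31
P(U=1 | obs) = 5/108 / 31/540 = 25/31
argmax = 1

argmax_v P(U = v | obs) = 1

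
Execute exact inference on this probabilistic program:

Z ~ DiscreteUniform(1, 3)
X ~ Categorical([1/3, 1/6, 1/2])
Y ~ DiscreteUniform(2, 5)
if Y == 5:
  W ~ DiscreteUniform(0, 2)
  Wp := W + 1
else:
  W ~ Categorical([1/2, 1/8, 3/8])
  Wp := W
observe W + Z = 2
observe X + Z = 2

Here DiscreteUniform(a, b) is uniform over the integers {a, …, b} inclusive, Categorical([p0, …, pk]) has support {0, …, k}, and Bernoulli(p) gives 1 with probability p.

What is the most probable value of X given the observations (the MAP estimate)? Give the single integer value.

Enumerate traces; 8 have nonzero weight after conditioning:
  (Z=1, X=1, Y=2, W=1) weight 1/576
  (Z=1, X=1, Y=3, W=1) weight 1/576
  (Z=1, X=1, Y=4, W=1) weight 1/576
  (Z=1, X=1, Y=5, W=1) weight 1/216
  (Z=2, X=0, Y=2, W=0) weight 1/72
  (Z=2, X=0, Y=3, W=0) weight 1/72
  (Z=2, X=0, Y=4, W=0) weight 1/72
  (Z=2, X=0, Y=5, W=0) weight 1/108
Group by X:
  weight(X=0) = 11/216
  weight(X=1) = 17/1728
Total weight = 11/216 + 17/1728 = 35/576
P(X=0 | obs) = 11/216 / 35/576 = 88/105
P(X=1 | obs) = 17/1728 / 35/576 = 17/105
argmax = 0

argmax_v P(X = v | obs) = 0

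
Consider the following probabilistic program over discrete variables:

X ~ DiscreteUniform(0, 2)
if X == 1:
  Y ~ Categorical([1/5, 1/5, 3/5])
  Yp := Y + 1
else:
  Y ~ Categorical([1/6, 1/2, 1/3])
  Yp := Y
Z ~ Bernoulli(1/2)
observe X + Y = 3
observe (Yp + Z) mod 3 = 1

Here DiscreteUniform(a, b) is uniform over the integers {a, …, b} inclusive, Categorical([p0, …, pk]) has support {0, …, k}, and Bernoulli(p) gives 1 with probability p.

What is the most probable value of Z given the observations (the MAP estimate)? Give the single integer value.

argmax_v P(Z = v | obs) = 1

Enumerate traces; 2 have nonzero weight after conditioning:
  (X=1, Y=2, Z=1) weight 1/10
  (X=2, Y=1, Z=0) weight 1/12
Group by Z:
  weight(Z=0) = 1/12
  weight(Z=1) = 1/10
Total weight = 1/12 + 1/10 = 11/60
P(Z=0 | obs) = 1/12 / 11/60 = 5/11
P(Z=1 | obs) = 1/10 / 11/60 = 6/11
argmax = 1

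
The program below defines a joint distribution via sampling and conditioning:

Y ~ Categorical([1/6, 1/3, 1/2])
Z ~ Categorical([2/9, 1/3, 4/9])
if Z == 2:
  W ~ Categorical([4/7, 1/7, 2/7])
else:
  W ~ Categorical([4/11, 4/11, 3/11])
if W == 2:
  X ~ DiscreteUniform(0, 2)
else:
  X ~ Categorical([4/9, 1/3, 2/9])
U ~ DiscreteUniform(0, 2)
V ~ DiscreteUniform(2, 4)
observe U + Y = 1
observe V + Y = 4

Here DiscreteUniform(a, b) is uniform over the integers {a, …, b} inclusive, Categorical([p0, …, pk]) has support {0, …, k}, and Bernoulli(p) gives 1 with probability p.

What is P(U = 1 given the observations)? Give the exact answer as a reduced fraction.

Enumerate traces; 54 have nonzero weight after conditioning:
  (Y=0, Z=0, W=0, X=0, U=1, V=4) weight 16/24057
  (Y=0, Z=0, W=0, X=1, U=1, V=4) weight 4/8019
  (Y=0, Z=0, W=0, X=2, U=1, V=4) weight 8/24057
  (Y=0, Z=0, W=1, X=0, U=1, V=4) weight 16/24057
  (Y=0, Z=0, W=1, X=1, U=1, V=4) weight 4/8019
  (Y=0, Z=0, W=1, X=2, U=1, V=4) weight 8/24057
  (Y=0, Z=0, W=2, X=0, U=1, V=4) weight 1/2673
  (Y=0, Z=0, W=2, X=1, U=1, V=4) weight 1/2673
  (Y=1, Z=0, W=0, X=0, U=0, V=3) weight 32/24057
  … 45 more
Group by U:
  weight(U=0) = 1/27
  weight(U=1) = 1/54
Total weight = 1/27 + 1/54 = 1/18
P(U=0 | obs) = 1/27 / 1/18 = 2/3
P(U=1 | obs) = 1/54 / 1/18 = 1/3

P(U = 1 | obs) = 1/3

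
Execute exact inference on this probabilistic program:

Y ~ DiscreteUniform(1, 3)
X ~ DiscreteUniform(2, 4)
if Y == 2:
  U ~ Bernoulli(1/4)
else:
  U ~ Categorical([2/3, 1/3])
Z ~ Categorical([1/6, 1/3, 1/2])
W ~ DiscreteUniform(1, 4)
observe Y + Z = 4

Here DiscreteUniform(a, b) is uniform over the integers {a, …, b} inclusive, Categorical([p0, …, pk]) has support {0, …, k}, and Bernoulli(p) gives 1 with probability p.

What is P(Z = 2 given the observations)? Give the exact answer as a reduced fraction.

P(Z = 2 | obs) = 3/5

Enumerate traces; 48 have nonzero weight after conditioning:
  (Y=2, X=2, U=0, Z=2, W=1) weight 1/96
  (Y=2, X=2, U=0, Z=2, W=2) weight 1/96
  (Y=2, X=2, U=0, Z=2, W=3) weight 1/96
  (Y=2, X=2, U=0, Z=2, W=4) weight 1/96
  (Y=2, X=2, U=1, Z=2, W=1) weight 1/288
  (Y=2, X=2, U=1, Z=2, W=2) weight 1/288
  (Y=2, X=2, U=1, Z=2, W=3) weight 1/288
  (Y=2, X=2, U=1, Z=2, W=4) weight 1/288
  (Y=3, X=2, U=0, Z=1, W=1) weight 1/162
  … 39 more
Group by Z:
  weight(Z=1) = 1/9
  weight(Z=2) = 1/6
Total weight = 1/9 + 1/6 = 5/18
P(Z=1 | obs) = 1/9 / 5/18 = 2/5
P(Z=2 | obs) = 1/6 / 5/18 = 3/5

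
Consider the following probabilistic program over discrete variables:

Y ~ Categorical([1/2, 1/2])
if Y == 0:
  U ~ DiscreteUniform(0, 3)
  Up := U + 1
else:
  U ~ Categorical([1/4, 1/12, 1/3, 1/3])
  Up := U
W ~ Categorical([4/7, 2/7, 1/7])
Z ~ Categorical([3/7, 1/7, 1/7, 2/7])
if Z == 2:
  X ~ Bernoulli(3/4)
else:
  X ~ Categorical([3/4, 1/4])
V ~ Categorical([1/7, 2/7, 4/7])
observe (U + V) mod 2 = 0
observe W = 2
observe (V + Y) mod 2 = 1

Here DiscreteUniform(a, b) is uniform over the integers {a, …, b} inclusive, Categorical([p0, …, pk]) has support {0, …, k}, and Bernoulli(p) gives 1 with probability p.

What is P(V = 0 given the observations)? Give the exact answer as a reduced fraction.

Enumerate traces; 48 have nonzero weight after conditioning:
  (Y=0, U=1, W=2, Z=0, X=0, V=1) weight 9/5488
  (Y=0, U=1, W=2, Z=0, X=1, V=1) weight 3/5488
  (Y=0, U=1, W=2, Z=1, X=0, V=1) weight 3/5488
  (Y=0, U=1, W=2, Z=1, X=1, V=1) weight 1/5488
  (Y=0, U=1, W=2, Z=2, X=0, V=1) weight 1/5488
  (Y=0, U=1, W=2, Z=2, X=1, V=1) weight 3/5488
  (Y=0, U=1, W=2, Z=3, X=0, V=1) weight 3/2744
  (Y=0, U=1, W=2, Z=3, X=1, V=1) weight 1/2744
  (Y=1, U=0, W=2, Z=0, X=0, V=0) weight 9/10976
  (Y=1, U=0, W=2, Z=0, X=0, V=2) weight 9/2744
  … 38 more
Group by V:
  weight(V=0) = 1/168
  weight(V=1) = 1/98
  weight(V=2) = 1/42
Total weight = 1/168 + 1/98 + 1/42 = 47/1176
P(V=0 | obs) = 1/168 / 47/1176 = 7/47
P(V=1 | obs) = 1/98 / 47/1176 = 12/47
P(V=2 | obs) = 1/42 / 47/1176 = 28/47

P(V = 0 | obs) = 7/47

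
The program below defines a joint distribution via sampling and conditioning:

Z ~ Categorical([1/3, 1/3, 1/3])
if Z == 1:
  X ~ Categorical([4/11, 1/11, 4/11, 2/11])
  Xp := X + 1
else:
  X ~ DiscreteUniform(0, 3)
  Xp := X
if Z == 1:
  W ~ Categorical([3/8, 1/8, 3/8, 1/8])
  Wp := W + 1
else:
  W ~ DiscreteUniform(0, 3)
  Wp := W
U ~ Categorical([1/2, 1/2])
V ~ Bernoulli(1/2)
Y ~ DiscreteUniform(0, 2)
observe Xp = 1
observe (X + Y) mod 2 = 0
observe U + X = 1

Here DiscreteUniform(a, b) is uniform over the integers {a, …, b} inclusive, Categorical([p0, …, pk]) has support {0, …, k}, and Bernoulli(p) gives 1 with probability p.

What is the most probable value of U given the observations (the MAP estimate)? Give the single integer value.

Enumerate traces; 32 have nonzero weight after conditioning:
  (Z=0, X=1, W=0, U=0, V=0, Y=1) weight 1/576
  (Z=0, X=1, W=0, U=0, V=1, Y=1) weight 1/576
  (Z=0, X=1, W=1, U=0, V=0, Y=1) weight 1/576
  (Z=0, X=1, W=1, U=0, V=1, Y=1) weight 1/576
  (Z=0, X=1, W=2, U=0, V=0, Y=1) weight 1/576
  (Z=0, X=1, W=2, U=0, V=1, Y=1) weight 1/576
  (Z=0, X=1, W=3, U=0, V=0, Y=1) weight 1/576
  (Z=0, X=1, W=3, U=0, V=1, Y=1) weight 1/576
  (Z=1, X=0, W=0, U=1, V=0, Y=0) weight 1/264
  … 23 more
Group by U:
  weight(U=0) = 1/36
  weight(U=1) = 4/99
Total weight = 1/36 + 4/99 = 3/44
P(U=0 | obs) = 1/36 / 3/44 = 11/27
P(U=1 | obs) = 4/99 / 3/44 = 16/27
argmax = 1

argmax_v P(U = v | obs) = 1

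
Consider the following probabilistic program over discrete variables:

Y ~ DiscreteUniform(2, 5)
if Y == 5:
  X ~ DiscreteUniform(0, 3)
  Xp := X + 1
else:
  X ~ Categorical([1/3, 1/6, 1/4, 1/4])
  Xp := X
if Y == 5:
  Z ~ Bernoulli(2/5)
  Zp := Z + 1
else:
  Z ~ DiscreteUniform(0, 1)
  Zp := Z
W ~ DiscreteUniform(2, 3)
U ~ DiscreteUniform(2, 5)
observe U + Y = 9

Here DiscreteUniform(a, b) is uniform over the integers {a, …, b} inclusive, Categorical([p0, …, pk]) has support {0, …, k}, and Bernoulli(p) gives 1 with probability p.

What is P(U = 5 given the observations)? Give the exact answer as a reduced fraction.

Enumerate traces; 32 have nonzero weight after conditioning:
  (Y=4, X=0, Z=0, W=2, U=5) weight 1/192
  (Y=4, X=0, Z=0, W=3, U=5) weight 1/192
  (Y=4, X=0, Z=1, W=2, U=5) weight 1/192
  (Y=4, X=0, Z=1, W=3, U=5) weight 1/192
  (Y=4, X=1, Z=0, W=2, U=5) weight 1/384
  (Y=4, X=1, Z=0, W=3, U=5) weight 1/384
  (Y=4, X=1, Z=1, W=2, U=5) weight 1/384
  (Y=4, X=1, Z=1, W=3, U=5) weight 1/384
  (Y=5, X=0, Z=0, W=2, U=4) weight 3/640
  … 23 more
Group by U:
  weight(U=4) = 1/16
  weight(U=5) = 1/16
Total weight = 1/16 + 1/16 = 1/8
P(U=4 | obs) = 1/16 / 1/8 = 1/2
P(U=5 | obs) = 1/16 / 1/8 = 1/2

P(U = 5 | obs) = 1/2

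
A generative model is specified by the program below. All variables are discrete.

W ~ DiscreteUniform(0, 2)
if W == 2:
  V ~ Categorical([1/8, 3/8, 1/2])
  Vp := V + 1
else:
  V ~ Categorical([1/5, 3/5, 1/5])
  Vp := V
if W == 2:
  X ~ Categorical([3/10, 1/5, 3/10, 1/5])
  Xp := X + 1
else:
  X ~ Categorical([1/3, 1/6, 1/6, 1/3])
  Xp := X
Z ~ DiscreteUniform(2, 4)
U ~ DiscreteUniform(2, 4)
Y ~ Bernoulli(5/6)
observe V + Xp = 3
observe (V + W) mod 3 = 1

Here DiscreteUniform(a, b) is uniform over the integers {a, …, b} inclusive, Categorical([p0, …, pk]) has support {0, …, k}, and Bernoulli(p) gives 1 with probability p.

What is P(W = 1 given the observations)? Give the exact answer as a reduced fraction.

P(W = 1 | obs) = 4/19

Enumerate traces; 54 have nonzero weight after conditioning:
  (W=0, V=1, X=2, Z=2, U=2, Y=0) weight 1/1620
  (W=0, V=1, X=2, Z=2, U=2, Y=1) weight 1/324
  (W=0, V=1, X=2, Z=2, U=3, Y=0) weight 1/1620
  (W=0, V=1, X=2, Z=2, U=3, Y=1) weight 1/324
  (W=0, V=1, X=2, Z=2, U=4, Y=0) weight 1/1620
  (W=0, V=1, X=2, Z=2, U=4, Y=1) weight 1/324
  (W=0, V=1, X=2, Z=3, U=2, Y=0) weight 1/1620
  (W=0, V=1, X=2, Z=3, U=2, Y=1) weight 1/324
  (W=1, V=0, X=3, Z=2, U=2, Y=0) weight 1/2430
  (W=2, V=2, X=0, Z=2, U=2, Y=0) weight 1/1080
  … 44 more
Group by W:
  weight(W=0) = 1/30
  weight(W=1) = 1/45
  weight(W=2) = 1/20
Total weight = 1/30 + 1/45 + 1/20 = 19/180
P(W=0 | obs) = 1/30 / 19/180 = 6/19
P(W=1 | obs) = 1/45 / 19/180 = 4/19
P(W=2 | obs) = 1/20 / 19/180 = 9/19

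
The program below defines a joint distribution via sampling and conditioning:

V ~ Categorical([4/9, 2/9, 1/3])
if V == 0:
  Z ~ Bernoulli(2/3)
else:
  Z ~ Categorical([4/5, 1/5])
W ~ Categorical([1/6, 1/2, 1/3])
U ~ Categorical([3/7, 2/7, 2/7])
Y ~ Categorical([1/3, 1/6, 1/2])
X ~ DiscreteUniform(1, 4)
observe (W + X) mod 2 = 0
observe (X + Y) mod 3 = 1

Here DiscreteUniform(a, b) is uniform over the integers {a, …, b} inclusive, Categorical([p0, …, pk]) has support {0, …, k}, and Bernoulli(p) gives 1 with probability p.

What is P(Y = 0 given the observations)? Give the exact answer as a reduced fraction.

P(Y = 0 | obs) = 1/2

Enumerate traces; 108 have nonzero weight after conditioning:
  (V=0, Z=0, W=0, U=0, Y=0, X=4) weight 1/1134
  (V=0, Z=0, W=0, U=0, Y=2, X=2) weight 1/756
  (V=0, Z=0, W=0, U=1, Y=0, X=4) weight 1/1701
  (V=0, Z=0, W=0, U=1, Y=2, X=2) weight 1/1134
  (V=0, Z=0, W=0, U=2, Y=0, X=4) weight 1/1701
  (V=0, Z=0, W=0, U=2, Y=2, X=2) weight 1/1134
  (V=0, Z=0, W=1, U=0, Y=0, X=1) weight 1/378
  (V=0, Z=0, W=1, U=0, Y=1, X=3) weight 1/756
  … 100 more
Group by Y:
  weight(Y=0) = 1/12
  weight(Y=1) = 1/48
  weight(Y=2) = 1/16
Total weight = 1/12 + 1/48 + 1/16 = 1/6
P(Y=0 | obs) = 1/12 / 1/6 = 1/2
P(Y=1 | obs) = 1/48 / 1/6 = 1/8
P(Y=2 | obs) = 1/16 / 1/6 = 3/8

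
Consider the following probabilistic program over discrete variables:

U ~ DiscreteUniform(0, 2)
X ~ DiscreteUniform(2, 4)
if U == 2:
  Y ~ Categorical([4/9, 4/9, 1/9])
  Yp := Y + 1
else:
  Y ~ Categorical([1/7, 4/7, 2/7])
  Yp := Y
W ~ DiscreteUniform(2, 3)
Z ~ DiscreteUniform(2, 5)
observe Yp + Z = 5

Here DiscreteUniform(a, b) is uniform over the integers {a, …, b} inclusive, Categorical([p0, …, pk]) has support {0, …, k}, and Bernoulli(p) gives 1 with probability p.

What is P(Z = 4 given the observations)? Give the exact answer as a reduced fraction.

P(Z = 4 | obs) = 100/189

Enumerate traces; 54 have nonzero weight after conditioning:
  (U=0, X=2, Y=0, W=2, Z=5) weight 1/504
  (U=0, X=2, Y=0, W=3, Z=5) weight 1/504
  (U=0, X=2, Y=1, W=2, Z=4) weight 1/126
  (U=0, X=2, Y=1, W=3, Z=4) weight 1/126
  (U=0, X=2, Y=2, W=2, Z=3) weight 1/252
  (U=0, X=2, Y=2, W=3, Z=3) weight 1/252
  (U=0, X=3, Y=0, W=2, Z=5) weight 1/504
  (U=0, X=3, Y=0, W=3, Z=5) weight 1/504
  (U=2, X=2, Y=2, W=2, Z=2) weight 1/648
  … 45 more
Group by Z:
  weight(Z=2) = 1/108
  weight(Z=3) = 16/189
  weight(Z=4) = 25/189
  weight(Z=5) = 1/42
Total weight = 1/108 + 16/189 + 25/189 + 1/42 = 1/4
P(Z=2 | obs) = 1/108 / 1/4 = 1/27
P(Z=3 | obs) = 16/189 / 1/4 = 64/189
P(Z=4 | obs) = 25/189 / 1/4 = 100/189
P(Z=5 | obs) = 1/42 / 1/4 = 2/21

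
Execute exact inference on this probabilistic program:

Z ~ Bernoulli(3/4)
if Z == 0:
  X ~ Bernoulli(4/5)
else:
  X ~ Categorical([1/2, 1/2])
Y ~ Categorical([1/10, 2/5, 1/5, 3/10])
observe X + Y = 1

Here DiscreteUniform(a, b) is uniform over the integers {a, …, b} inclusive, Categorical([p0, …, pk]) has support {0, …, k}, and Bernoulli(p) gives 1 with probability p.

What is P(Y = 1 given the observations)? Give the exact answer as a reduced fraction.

Enumerate traces; 4 have nonzero weight after conditioning:
  (Z=0, X=0, Y=1) weight 1/50
  (Z=0, X=1, Y=0) weight 1/50
  (Z=1, X=0, Y=1) weight 3/20
  (Z=1, X=1, Y=0) weight 3/80
Group by Y:
  weight(Y=0) = 23/400
  weight(Y=1) = 17/100
Total weight = 23/400 + 17/100 = 91/400
P(Y=0 | obs) = 23/400 / 91/400 = 23/91
P(Y=1 | obs) = 17/100 / 91/400 = 68/91

P(Y = 1 | obs) = 68/91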